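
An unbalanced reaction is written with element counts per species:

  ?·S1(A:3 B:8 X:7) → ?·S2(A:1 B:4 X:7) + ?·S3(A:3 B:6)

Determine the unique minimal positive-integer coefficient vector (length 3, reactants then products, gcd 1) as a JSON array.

Coefficients: [3, 3, 2]

A: 3·3 = 9 | 3·1+2·3 = 9
B: 3·8 = 24 | 3·4+2·6 = 24
X: 3·7 = 21 | 3·7+2·0 = 21
gcd(3,3,2) = 1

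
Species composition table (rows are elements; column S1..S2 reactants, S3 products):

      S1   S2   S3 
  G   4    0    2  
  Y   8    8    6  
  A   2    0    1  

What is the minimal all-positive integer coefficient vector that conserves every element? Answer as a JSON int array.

G: 2·4+1·0 = 8 | 4·2 = 8
Y: 2·8+1·8 = 24 | 4·6 = 24
A: 2·2+1·0 = 4 | 4·1 = 4
gcd(2,1,4) = 1

Coefficients: [2, 1, 4]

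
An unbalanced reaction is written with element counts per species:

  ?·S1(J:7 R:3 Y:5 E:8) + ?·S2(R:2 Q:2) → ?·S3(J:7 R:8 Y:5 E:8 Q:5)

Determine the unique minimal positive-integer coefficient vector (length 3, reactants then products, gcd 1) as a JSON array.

J: 2·7+5·0 = 14 | 2·7 = 14
R: 2·3+5·2 = 16 | 2·8 = 16
Y: 2·5+5·0 = 10 | 2·5 = 10
E: 2·8+5·0 = 16 | 2·8 = 16
Q: 2·0+5·2 = 10 | 2·5 = 10
gcd(2,5,2) = 1

Coefficients: [2, 5, 2]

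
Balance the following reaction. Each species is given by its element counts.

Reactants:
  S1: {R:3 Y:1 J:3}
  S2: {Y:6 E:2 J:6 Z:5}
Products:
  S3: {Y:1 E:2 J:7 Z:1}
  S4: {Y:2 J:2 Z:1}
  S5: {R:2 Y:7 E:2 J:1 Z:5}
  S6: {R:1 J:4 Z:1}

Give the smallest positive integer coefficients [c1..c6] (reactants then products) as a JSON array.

Coefficients: [3, 5, 2, 5, 3, 3]

R: 3·3+5·0 = 9 | 2·0+5·0+3·2+3·1 = 9
Y: 3·1+5·6 = 33 | 2·1+5·2+3·7+3·0 = 33
E: 3·0+5·2 = 10 | 2·2+5·0+3·2+3·0 = 10
J: 3·3+5·6 = 39 | 2·7+5·2+3·1+3·4 = 39
Z: 3·0+5·5 = 25 | 2·1+5·1+3·5+3·1 = 25
gcd(3,5,2,5,3,3) = 1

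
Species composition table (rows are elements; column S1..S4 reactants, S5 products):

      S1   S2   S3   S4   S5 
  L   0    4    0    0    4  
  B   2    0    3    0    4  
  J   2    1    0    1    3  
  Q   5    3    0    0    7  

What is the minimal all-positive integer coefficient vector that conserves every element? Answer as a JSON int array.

Coefficients: [4, 5, 4, 2, 5]

L: 4·0+5·4+4·0+2·0 = 20 | 5·4 = 20
B: 4·2+5·0+4·3+2·0 = 20 | 5·4 = 20
J: 4·2+5·1+4·0+2·1 = 15 | 5·3 = 15
Q: 4·5+5·3+4·0+2·0 = 35 | 5·7 = 35
gcd(4,5,4,2,5) = 1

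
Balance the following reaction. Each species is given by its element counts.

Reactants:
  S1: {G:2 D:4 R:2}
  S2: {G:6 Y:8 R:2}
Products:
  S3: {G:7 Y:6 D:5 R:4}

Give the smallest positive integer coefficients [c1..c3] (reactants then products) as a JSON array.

Coefficients: [5, 3, 4]

G: 5·2+3·6 = 28 | 4·7 = 28
Y: 5·0+3·8 = 24 | 4·6 = 24
D: 5·4+3·0 = 20 | 4·5 = 20
R: 5·2+3·2 = 16 | 4·4 = 16
gcd(5,3,4) = 1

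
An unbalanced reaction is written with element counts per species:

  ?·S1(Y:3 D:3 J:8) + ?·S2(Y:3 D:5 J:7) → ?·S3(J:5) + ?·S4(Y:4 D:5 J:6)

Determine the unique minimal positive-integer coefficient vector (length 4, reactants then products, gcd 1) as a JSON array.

Y: 5·3+3·3 = 24 | 5·0+6·4 = 24
D: 5·3+3·5 = 30 | 5·0+6·5 = 30
J: 5·8+3·7 = 61 | 5·5+6·6 = 61
gcd(5,3,5,6) = 1

Coefficients: [5, 3, 5, 6]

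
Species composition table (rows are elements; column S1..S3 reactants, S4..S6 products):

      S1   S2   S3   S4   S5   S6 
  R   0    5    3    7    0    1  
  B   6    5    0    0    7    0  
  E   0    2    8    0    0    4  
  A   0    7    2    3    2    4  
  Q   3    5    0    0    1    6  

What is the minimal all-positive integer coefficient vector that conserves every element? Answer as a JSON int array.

R: 2·0+6·5+1·3 = 33 | 4·7+6·0+5·1 = 33
B: 2·6+6·5+1·0 = 42 | 4·0+6·7+5·0 = 42
E: 2·0+6·2+1·8 = 20 | 4·0+6·0+5·4 = 20
A: 2·0+6·7+1·2 = 44 | 4·3+6·2+5·4 = 44
Q: 2·3+6·5+1·0 = 36 | 4·0+6·1+5·6 = 36
gcd(2,6,1,4,6,5) = 1

Coefficients: [2, 6, 1, 4, 6, 5]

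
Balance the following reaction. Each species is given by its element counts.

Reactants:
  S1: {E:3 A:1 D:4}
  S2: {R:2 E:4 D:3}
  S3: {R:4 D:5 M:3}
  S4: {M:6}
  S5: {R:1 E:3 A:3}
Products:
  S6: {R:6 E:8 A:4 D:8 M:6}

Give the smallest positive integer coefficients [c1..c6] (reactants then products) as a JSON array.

Coefficients: [2, 4, 4, 3, 6, 5]

R: 2·0+4·2+4·4+3·0+6·1 = 30 | 5·6 = 30
E: 2·3+4·4+4·0+3·0+6·3 = 40 | 5·8 = 40
A: 2·1+4·0+4·0+3·0+6·3 = 20 | 5·4 = 20
D: 2·4+4·3+4·5+3·0+6·0 = 40 | 5·8 = 40
M: 2·0+4·0+4·3+3·6+6·0 = 30 | 5·6 = 30
gcd(2,4,4,3,6,5) = 1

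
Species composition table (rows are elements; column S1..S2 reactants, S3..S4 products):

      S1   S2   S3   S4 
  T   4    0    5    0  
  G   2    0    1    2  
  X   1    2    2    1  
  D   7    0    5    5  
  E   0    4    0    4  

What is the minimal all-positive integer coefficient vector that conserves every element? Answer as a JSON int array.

T: 5·4+3·0 = 20 | 4·5+3·0 = 20
G: 5·2+3·0 = 10 | 4·1+3·2 = 10
X: 5·1+3·2 = 11 | 4·2+3·1 = 11
D: 5·7+3·0 = 35 | 4·5+3·5 = 35
E: 5·0+3·4 = 12 | 4·0+3·4 = 12
gcd(5,3,4,3) = 1

Coefficients: [5, 3, 4, 3]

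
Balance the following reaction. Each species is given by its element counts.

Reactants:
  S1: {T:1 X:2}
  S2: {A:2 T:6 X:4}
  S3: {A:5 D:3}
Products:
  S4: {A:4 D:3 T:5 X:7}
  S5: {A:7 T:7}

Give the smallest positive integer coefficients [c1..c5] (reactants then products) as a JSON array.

A: 4·0+5·2+4·5 = 30 | 4·4+2·7 = 30
D: 4·0+5·0+4·3 = 12 | 4·3+2·0 = 12
T: 4·1+5·6+4·0 = 34 | 4·5+2·7 = 34
X: 4·2+5·4+4·0 = 28 | 4·7+2·0 = 28
gcd(4,5,4,4,2) = 1

Coefficients: [4, 5, 4, 4, 2]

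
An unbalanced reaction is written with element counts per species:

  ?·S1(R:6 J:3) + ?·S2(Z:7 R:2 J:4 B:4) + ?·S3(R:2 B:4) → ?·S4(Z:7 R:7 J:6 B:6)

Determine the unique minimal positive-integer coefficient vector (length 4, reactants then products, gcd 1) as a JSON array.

Z: 4·0+6·7+3·0 = 42 | 6·7 = 42
R: 4·6+6·2+3·2 = 42 | 6·7 = 42
J: 4·3+6·4+3·0 = 36 | 6·6 = 36
B: 4·0+6·4+3·4 = 36 | 6·6 = 36
gcd(4,6,3,6) = 1

Coefficients: [4, 6, 3, 6]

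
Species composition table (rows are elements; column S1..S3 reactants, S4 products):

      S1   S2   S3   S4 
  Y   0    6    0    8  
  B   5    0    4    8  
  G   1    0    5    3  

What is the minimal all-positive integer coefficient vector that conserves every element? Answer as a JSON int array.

Coefficients: [4, 4, 1, 3]

Y: 4·0+4·6+1·0 = 24 | 3·8 = 24
B: 4·5+4·0+1·4 = 24 | 3·8 = 24
G: 4·1+4·0+1·5 = 9 | 3·3 = 9
gcd(4,4,1,3) = 1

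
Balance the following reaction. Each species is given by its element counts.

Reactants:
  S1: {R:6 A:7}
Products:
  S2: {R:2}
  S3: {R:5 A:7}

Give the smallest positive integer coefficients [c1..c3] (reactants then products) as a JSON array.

Coefficients: [2, 1, 2]

R: 2·6 = 12 | 1·2+2·5 = 12
A: 2·7 = 14 | 1·0+2·7 = 14
gcd(2,1,2) = 1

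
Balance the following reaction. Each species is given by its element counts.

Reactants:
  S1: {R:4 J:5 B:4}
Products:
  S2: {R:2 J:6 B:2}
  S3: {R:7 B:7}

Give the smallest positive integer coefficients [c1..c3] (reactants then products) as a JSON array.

Coefficients: [6, 5, 2]

R: 6·4 = 24 | 5·2+2·7 = 24
J: 6·5 = 30 | 5·6+2·0 = 30
B: 6·4 = 24 | 5·2+2·7 = 24
gcd(6,5,2) = 1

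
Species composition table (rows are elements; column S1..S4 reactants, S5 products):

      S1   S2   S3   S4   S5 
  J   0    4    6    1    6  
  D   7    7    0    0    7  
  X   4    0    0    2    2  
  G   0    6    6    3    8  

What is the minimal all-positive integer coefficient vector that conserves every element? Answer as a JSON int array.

J: 2·0+4·4+3·6+2·1 = 36 | 6·6 = 36
D: 2·7+4·7+3·0+2·0 = 42 | 6·7 = 42
X: 2·4+4·0+3·0+2·2 = 12 | 6·2 = 12
G: 2·0+4·6+3·6+2·3 = 48 | 6·8 = 48
gcd(2,4,3,2,6) = 1

Coefficients: [2, 4, 3, 2, 6]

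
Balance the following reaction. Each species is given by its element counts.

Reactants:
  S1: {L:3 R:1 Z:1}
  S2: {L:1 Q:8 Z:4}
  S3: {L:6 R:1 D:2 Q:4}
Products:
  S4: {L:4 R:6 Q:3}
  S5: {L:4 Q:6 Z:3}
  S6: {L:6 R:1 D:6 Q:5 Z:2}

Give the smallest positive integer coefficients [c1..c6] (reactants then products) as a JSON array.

L: 4·3+4·1+3·6 = 34 | 1·4+6·4+1·6 = 34
R: 4·1+4·0+3·1 = 7 | 1·6+6·0+1·1 = 7
D: 4·0+4·0+3·2 = 6 | 1·0+6·0+1·6 = 6
Q: 4·0+4·8+3·4 = 44 | 1·3+6·6+1·5 = 44
Z: 4·1+4·4+3·0 = 20 | 1·0+6·3+1·2 = 20
gcd(4,4,3,1,6,1) = 1

Coefficients: [4, 4, 3, 1, 6, 1]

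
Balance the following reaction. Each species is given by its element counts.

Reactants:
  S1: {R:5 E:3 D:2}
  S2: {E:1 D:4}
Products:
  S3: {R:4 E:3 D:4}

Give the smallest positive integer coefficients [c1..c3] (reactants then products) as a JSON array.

Coefficients: [4, 3, 5]

R: 4·5+3·0 = 20 | 5·4 = 20
E: 4·3+3·1 = 15 | 5·3 = 15
D: 4·2+3·4 = 20 | 5·4 = 20
gcd(4,3,5) = 1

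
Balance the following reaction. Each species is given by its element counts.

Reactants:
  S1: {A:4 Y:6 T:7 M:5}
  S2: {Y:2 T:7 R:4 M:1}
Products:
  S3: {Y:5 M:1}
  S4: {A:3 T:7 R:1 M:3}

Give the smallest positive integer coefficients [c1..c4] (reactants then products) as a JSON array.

Coefficients: [3, 1, 4, 4]

A: 3·4+1·0 = 12 | 4·0+4·3 = 12
Y: 3·6+1·2 = 20 | 4·5+4·0 = 20
T: 3·7+1·7 = 28 | 4·0+4·7 = 28
R: 3·0+1·4 = 4 | 4·0+4·1 = 4
M: 3·5+1·1 = 16 | 4·1+4·3 = 16
gcd(3,1,4,4) = 1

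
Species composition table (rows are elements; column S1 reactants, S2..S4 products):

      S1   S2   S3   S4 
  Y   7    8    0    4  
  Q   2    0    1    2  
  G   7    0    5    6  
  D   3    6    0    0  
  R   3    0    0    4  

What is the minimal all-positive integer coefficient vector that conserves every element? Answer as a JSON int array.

Coefficients: [4, 2, 2, 3]

Y: 4·7 = 28 | 2·8+2·0+3·4 = 28
Q: 4·2 = 8 | 2·0+2·1+3·2 = 8
G: 4·7 = 28 | 2·0+2·5+3·6 = 28
D: 4·3 = 12 | 2·6+2·0+3·0 = 12
R: 4·3 = 12 | 2·0+2·0+3·4 = 12
gcd(4,2,2,3) = 1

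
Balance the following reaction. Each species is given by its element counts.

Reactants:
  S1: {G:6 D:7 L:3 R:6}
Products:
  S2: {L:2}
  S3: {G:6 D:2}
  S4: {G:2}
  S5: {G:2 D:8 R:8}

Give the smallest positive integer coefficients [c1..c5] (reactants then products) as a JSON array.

Coefficients: [4, 6, 2, 3, 3]

G: 4·6 = 24 | 6·0+2·6+3·2+3·2 = 24
D: 4·7 = 28 | 6·0+2·2+3·0+3·8 = 28
L: 4·3 = 12 | 6·2+2·0+3·0+3·0 = 12
R: 4·6 = 24 | 6·0+2·0+3·0+3·8 = 24
gcd(4,6,2,3,3) = 1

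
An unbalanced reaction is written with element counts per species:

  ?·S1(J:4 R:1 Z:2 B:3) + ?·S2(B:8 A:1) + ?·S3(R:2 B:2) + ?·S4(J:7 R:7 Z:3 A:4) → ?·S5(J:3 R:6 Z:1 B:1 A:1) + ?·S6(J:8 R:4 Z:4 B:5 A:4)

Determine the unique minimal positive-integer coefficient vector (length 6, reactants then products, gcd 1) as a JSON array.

Coefficients: [3, 1, 4, 5, 5, 4]

J: 3·4+1·0+4·0+5·7 = 47 | 5·3+4·8 = 47
R: 3·1+1·0+4·2+5·7 = 46 | 5·6+4·4 = 46
Z: 3·2+1·0+4·0+5·3 = 21 | 5·1+4·4 = 21
B: 3·3+1·8+4·2+5·0 = 25 | 5·1+4·5 = 25
A: 3·0+1·1+4·0+5·4 = 21 | 5·1+4·4 = 21
gcd(3,1,4,5,5,4) = 1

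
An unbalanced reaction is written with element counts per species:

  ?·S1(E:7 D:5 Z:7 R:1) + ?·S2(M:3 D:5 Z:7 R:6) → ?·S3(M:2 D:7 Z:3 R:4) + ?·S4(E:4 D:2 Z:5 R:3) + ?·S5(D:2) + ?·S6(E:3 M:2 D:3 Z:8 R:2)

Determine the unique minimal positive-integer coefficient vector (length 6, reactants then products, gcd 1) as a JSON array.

E: 5·7+6·0 = 35 | 4·0+5·4+1·0+5·3 = 35
M: 5·0+6·3 = 18 | 4·2+5·0+1·0+5·2 = 18
D: 5·5+6·5 = 55 | 4·7+5·2+1·2+5·3 = 55
Z: 5·7+6·7 = 77 | 4·3+5·5+1·0+5·8 = 77
R: 5·1+6·6 = 41 | 4·4+5·3+1·0+5·2 = 41
gcd(5,6,4,5,1,5) = 1

Coefficients: [5, 6, 4, 5, 1, 5]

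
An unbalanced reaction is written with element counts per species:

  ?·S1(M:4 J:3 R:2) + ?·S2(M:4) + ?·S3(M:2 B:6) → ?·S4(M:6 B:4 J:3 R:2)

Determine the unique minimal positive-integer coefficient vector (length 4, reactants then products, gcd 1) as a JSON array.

M: 6·4+1·4+4·2 = 36 | 6·6 = 36
B: 6·0+1·0+4·6 = 24 | 6·4 = 24
J: 6·3+1·0+4·0 = 18 | 6·3 = 18
R: 6·2+1·0+4·0 = 12 | 6·2 = 12
gcd(6,1,4,6) = 1

Coefficients: [6, 1, 4, 6]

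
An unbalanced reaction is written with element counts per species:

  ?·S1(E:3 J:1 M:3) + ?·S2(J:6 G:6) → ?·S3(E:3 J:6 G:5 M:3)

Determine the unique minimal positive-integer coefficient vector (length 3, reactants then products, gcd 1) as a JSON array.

Coefficients: [6, 5, 6]

E: 6·3+5·0 = 18 | 6·3 = 18
J: 6·1+5·6 = 36 | 6·6 = 36
G: 6·0+5·6 = 30 | 6·5 = 30
M: 6·3+5·0 = 18 | 6·3 = 18
gcd(6,5,6) = 1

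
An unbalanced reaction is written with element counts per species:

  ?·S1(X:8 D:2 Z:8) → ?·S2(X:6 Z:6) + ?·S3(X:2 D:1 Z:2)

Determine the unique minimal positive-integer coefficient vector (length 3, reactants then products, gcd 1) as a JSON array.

X: 3·8 = 24 | 2·6+6·2 = 24
D: 3·2 = 6 | 2·0+6·1 = 6
Z: 3·8 = 24 | 2·6+6·2 = 24
gcd(3,2,6) = 1

Coefficients: [3, 2, 6]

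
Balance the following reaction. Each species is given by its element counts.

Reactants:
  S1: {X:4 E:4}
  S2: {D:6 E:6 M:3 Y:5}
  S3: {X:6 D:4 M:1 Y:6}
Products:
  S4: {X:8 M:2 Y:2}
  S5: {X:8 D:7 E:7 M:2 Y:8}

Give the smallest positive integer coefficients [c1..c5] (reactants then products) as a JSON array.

Coefficients: [4, 2, 4, 1, 4]

X: 4·4+2·0+4·6 = 40 | 1·8+4·8 = 40
D: 4·0+2·6+4·4 = 28 | 1·0+4·7 = 28
E: 4·4+2·6+4·0 = 28 | 1·0+4·7 = 28
M: 4·0+2·3+4·1 = 10 | 1·2+4·2 = 10
Y: 4·0+2·5+4·6 = 34 | 1·2+4·8 = 34
gcd(4,2,4,1,4) = 1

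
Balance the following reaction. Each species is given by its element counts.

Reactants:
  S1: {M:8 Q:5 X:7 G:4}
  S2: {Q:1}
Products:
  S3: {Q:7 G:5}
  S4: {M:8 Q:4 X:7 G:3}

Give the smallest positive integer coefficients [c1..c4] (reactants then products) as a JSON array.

Coefficients: [5, 2, 1, 5]

M: 5·8+2·0 = 40 | 1·0+5·8 = 40
Q: 5·5+2·1 = 27 | 1·7+5·4 = 27
X: 5·7+2·0 = 35 | 1·0+5·7 = 35
G: 5·4+2·0 = 20 | 1·5+5·3 = 20
gcd(5,2,1,5) = 1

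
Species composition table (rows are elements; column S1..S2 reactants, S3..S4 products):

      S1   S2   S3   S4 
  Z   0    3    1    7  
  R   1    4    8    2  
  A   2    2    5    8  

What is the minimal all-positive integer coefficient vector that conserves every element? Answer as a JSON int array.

Z: 6·0+3·3 = 9 | 2·1+1·7 = 9
R: 6·1+3·4 = 18 | 2·8+1·2 = 18
A: 6·2+3·2 = 18 | 2·5+1·8 = 18
gcd(6,3,2,1) = 1

Coefficients: [6, 3, 2, 1]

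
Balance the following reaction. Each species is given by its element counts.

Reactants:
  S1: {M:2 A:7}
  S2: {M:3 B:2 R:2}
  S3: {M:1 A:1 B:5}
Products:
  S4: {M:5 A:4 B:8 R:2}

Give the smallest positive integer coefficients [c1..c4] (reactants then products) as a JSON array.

M: 2·2+5·3+6·1 = 25 | 5·5 = 25
A: 2·7+5·0+6·1 = 20 | 5·4 = 20
B: 2·0+5·2+6·5 = 40 | 5·8 = 40
R: 2·0+5·2+6·0 = 10 | 5·2 = 10
gcd(2,5,6,5) = 1

Coefficients: [2, 5, 6, 5]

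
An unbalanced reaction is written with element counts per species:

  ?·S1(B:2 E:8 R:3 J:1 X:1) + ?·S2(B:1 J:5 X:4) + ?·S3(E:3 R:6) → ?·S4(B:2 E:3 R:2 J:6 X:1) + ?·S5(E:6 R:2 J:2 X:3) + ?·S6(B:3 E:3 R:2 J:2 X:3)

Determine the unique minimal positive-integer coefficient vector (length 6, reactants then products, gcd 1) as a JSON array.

Coefficients: [6, 6, 1, 3, 5, 4]

B: 6·2+6·1+1·0 = 18 | 3·2+5·0+4·3 = 18
E: 6·8+6·0+1·3 = 51 | 3·3+5·6+4·3 = 51
R: 6·3+6·0+1·6 = 24 | 3·2+5·2+4·2 = 24
J: 6·1+6·5+1·0 = 36 | 3·6+5·2+4·2 = 36
X: 6·1+6·4+1·0 = 30 | 3·1+5·3+4·3 = 30
gcd(6,6,1,3,5,4) = 1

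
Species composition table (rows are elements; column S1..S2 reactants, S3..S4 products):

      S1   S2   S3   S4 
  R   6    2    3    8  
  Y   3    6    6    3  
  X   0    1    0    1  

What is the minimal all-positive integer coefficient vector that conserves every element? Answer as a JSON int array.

R: 5·6+3·2 = 36 | 4·3+3·8 = 36
Y: 5·3+3·6 = 33 | 4·6+3·3 = 33
X: 5·0+3·1 = 3 | 4·0+3·1 = 3
gcd(5,3,4,3) = 1

Coefficients: [5, 3, 4, 3]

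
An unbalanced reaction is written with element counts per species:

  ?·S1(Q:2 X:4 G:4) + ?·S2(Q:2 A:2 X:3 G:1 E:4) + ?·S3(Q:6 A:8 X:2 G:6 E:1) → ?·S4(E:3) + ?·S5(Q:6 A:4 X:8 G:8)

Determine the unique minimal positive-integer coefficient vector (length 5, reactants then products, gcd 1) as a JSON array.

Q: 4·2+2·2+1·6 = 18 | 3·0+3·6 = 18
A: 4·0+2·2+1·8 = 12 | 3·0+3·4 = 12
X: 4·4+2·3+1·2 = 24 | 3·0+3·8 = 24
G: 4·4+2·1+1·6 = 24 | 3·0+3·8 = 24
E: 4·0+2·4+1·1 = 9 | 3·3+3·0 = 9
gcd(4,2,1,3,3) = 1

Coefficients: [4, 2, 1, 3, 3]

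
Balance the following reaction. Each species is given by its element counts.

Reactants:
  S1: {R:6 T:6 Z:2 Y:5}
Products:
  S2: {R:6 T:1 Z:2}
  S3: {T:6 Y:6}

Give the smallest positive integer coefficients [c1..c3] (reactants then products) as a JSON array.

Coefficients: [6, 6, 5]

R: 6·6 = 36 | 6·6+5·0 = 36
T: 6·6 = 36 | 6·1+5·6 = 36
Z: 6·2 = 12 | 6·2+5·0 = 12
Y: 6·5 = 30 | 6·0+5·6 = 30
gcd(6,6,5) = 1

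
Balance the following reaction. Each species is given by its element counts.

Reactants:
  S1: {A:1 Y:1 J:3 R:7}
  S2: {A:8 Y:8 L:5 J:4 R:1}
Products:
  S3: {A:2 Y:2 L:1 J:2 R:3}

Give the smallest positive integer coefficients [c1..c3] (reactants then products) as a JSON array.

A: 2·1+1·8 = 10 | 5·2 = 10
Y: 2·1+1·8 = 10 | 5·2 = 10
L: 2·0+1·5 = 5 | 5·1 = 5
J: 2·3+1·4 = 10 | 5·2 = 10
R: 2·7+1·1 = 15 | 5·3 = 15
gcd(2,1,5) = 1

Coefficients: [2, 1, 5]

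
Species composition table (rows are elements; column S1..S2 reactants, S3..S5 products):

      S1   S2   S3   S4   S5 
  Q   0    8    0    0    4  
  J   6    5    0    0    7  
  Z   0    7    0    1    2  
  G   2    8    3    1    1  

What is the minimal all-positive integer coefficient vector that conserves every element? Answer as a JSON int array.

Q: 3·0+2·8 = 16 | 4·0+6·0+4·4 = 16
J: 3·6+2·5 = 28 | 4·0+6·0+4·7 = 28
Z: 3·0+2·7 = 14 | 4·0+6·1+4·2 = 14
G: 3·2+2·8 = 22 | 4·3+6·1+4·1 = 22
gcd(3,2,4,6,4) = 1

Coefficients: [3, 2, 4, 6, 4]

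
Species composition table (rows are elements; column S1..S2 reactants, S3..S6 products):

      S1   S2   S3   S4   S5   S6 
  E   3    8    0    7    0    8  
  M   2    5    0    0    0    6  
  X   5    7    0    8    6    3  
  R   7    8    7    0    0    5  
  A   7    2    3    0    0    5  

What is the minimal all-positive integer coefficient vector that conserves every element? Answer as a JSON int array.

E: 5·3+4·8 = 47 | 6·0+1·7+5·0+5·8 = 47
M: 5·2+4·5 = 30 | 6·0+1·0+5·0+5·6 = 30
X: 5·5+4·7 = 53 | 6·0+1·8+5·6+5·3 = 53
R: 5·7+4·8 = 67 | 6·7+1·0+5·0+5·5 = 67
A: 5·7+4·2 = 43 | 6·3+1·0+5·0+5·5 = 43
gcd(5,4,6,1,5,5) = 1

Coefficients: [5, 4, 6, 1, 5, 5]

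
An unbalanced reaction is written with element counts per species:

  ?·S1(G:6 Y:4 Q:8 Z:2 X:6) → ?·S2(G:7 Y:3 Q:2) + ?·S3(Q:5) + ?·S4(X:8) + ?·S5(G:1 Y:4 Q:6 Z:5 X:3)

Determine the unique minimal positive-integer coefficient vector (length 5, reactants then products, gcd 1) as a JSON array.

G: 5·6 = 30 | 4·7+4·0+3·0+2·1 = 30
Y: 5·4 = 20 | 4·3+4·0+3·0+2·4 = 20
Q: 5·8 = 40 | 4·2+4·5+3·0+2·6 = 40
Z: 5·2 = 10 | 4·0+4·0+3·0+2·5 = 10
X: 5·6 = 30 | 4·0+4·0+3·8+2·3 = 30
gcd(5,4,4,3,2) = 1

Coefficients: [5, 4, 4, 3, 2]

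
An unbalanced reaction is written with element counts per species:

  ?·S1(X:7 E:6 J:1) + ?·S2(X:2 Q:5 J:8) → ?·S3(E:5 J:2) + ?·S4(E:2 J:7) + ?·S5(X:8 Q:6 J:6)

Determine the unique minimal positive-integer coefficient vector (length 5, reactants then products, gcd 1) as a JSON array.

Coefficients: [4, 6, 4, 2, 5]

X: 4·7+6·2 = 40 | 4·0+2·0+5·8 = 40
E: 4·6+6·0 = 24 | 4·5+2·2+5·0 = 24
Q: 4·0+6·5 = 30 | 4·0+2·0+5·6 = 30
J: 4·1+6·8 = 52 | 4·2+2·7+5·6 = 52
gcd(4,6,4,2,5) = 1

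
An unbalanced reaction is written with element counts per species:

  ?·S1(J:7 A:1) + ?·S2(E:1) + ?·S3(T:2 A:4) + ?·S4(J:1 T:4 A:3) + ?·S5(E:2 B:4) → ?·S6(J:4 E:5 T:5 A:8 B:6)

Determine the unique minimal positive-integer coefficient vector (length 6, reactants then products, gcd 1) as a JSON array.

J: 1·7+4·0+3·0+1·1+3·0 = 8 | 2·4 = 8
E: 1·0+4·1+3·0+1·0+3·2 = 10 | 2·5 = 10
T: 1·0+4·0+3·2+1·4+3·0 = 10 | 2·5 = 10
A: 1·1+4·0+3·4+1·3+3·0 = 16 | 2·8 = 16
B: 1·0+4·0+3·0+1·0+3·4 = 12 | 2·6 = 12
gcd(1,4,3,1,3,2) = 1

Coefficients: [1, 4, 3, 1, 3, 2]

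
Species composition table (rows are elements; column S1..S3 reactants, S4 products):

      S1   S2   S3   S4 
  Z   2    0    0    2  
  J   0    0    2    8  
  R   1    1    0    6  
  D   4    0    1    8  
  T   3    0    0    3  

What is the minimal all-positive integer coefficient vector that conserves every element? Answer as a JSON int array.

Coefficients: [1, 5, 4, 1]

Z: 1·2+5·0+4·0 = 2 | 1·2 = 2
J: 1·0+5·0+4·2 = 8 | 1·8 = 8
R: 1·1+5·1+4·0 = 6 | 1·6 = 6
D: 1·4+5·0+4·1 = 8 | 1·8 = 8
T: 1·3+5·0+4·0 = 3 | 1·3 = 3
gcd(1,5,4,1) = 1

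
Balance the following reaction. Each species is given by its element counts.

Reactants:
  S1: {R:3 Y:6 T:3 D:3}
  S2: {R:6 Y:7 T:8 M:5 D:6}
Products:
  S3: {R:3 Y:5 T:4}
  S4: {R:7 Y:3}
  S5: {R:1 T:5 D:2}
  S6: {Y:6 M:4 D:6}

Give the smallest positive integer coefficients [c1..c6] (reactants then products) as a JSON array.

R: 6·3+4·6 = 42 | 5·3+3·7+6·1+5·0 = 42
Y: 6·6+4·7 = 64 | 5·5+3·3+6·0+5·6 = 64
T: 6·3+4·8 = 50 | 5·4+3·0+6·5+5·0 = 50
M: 6·0+4·5 = 20 | 5·0+3·0+6·0+5·4 = 20
D: 6·3+4·6 = 42 | 5·0+3·0+6·2+5·6 = 42
gcd(6,4,5,3,6,5) = 1

Coefficients: [6, 4, 5, 3, 6, 5]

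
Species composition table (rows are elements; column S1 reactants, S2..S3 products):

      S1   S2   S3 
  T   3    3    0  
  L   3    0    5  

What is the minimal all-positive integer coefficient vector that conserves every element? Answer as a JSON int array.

Coefficients: [5, 5, 3]

T: 5·3 = 15 | 5·3+3·0 = 15
L: 5·3 = 15 | 5·0+3·5 = 15
gcd(5,5,3) = 1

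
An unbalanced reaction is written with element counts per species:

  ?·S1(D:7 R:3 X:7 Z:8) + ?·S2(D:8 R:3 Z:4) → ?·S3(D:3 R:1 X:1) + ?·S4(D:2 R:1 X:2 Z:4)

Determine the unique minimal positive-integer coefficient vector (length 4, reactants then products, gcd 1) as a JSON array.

D: 2·7+1·8 = 22 | 4·3+5·2 = 22
R: 2·3+1·3 = 9 | 4·1+5·1 = 9
X: 2·7+1·0 = 14 | 4·1+5·2 = 14
Z: 2·8+1·4 = 20 | 4·0+5·4 = 20
gcd(2,1,4,5) = 1

Coefficients: [2, 1, 4, 5]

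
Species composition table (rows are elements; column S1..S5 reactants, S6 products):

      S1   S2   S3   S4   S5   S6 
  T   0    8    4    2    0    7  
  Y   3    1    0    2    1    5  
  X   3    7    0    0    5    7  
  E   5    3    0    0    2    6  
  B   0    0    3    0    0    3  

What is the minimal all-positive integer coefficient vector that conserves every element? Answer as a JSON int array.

Coefficients: [5, 1, 6, 5, 4, 6]

T: 5·0+1·8+6·4+5·2+4·0 = 42 | 6·7 = 42
Y: 5·3+1·1+6·0+5·2+4·1 = 30 | 6·5 = 30
X: 5·3+1·7+6·0+5·0+4·5 = 42 | 6·7 = 42
E: 5·5+1·3+6·0+5·0+4·2 = 36 | 6·6 = 36
B: 5·0+1·0+6·3+5·0+4·0 = 18 | 6·3 = 18
gcd(5,1,6,5,4,6) = 1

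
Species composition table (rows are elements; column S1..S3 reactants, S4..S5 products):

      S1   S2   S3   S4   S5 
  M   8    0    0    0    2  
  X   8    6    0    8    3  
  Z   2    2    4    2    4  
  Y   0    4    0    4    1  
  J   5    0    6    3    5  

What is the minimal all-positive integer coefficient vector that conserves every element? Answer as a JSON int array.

M: 1·8+2·0+3·0 = 8 | 1·0+4·2 = 8
X: 1·8+2·6+3·0 = 20 | 1·8+4·3 = 20
Z: 1·2+2·2+3·4 = 18 | 1·2+4·4 = 18
Y: 1·0+2·4+3·0 = 8 | 1·4+4·1 = 8
J: 1·5+2·0+3·6 = 23 | 1·3+4·5 = 23
gcd(1,2,3,1,4) = 1

Coefficients: [1, 2, 3, 1, 4]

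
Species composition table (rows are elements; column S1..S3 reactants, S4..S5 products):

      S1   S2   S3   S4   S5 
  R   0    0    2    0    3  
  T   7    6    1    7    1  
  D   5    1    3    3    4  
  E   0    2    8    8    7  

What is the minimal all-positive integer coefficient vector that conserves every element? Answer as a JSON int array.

R: 1·0+2·0+6·2 = 12 | 3·0+4·3 = 12
T: 1·7+2·6+6·1 = 25 | 3·7+4·1 = 25
D: 1·5+2·1+6·3 = 25 | 3·3+4·4 = 25
E: 1·0+2·2+6·8 = 52 | 3·8+4·7 = 52
gcd(1,2,6,3,4) = 1

Coefficients: [1, 2, 6, 3, 4]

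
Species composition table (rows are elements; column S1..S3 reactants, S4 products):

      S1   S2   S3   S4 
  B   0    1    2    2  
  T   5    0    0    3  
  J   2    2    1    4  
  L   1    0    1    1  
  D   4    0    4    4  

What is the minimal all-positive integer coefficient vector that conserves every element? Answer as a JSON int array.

B: 3·0+6·1+2·2 = 10 | 5·2 = 10
T: 3·5+6·0+2·0 = 15 | 5·3 = 15
J: 3·2+6·2+2·1 = 20 | 5·4 = 20
L: 3·1+6·0+2·1 = 5 | 5·1 = 5
D: 3·4+6·0+2·4 = 20 | 5·4 = 20
gcd(3,6,2,5) = 1

Coefficients: [3, 6, 2, 5]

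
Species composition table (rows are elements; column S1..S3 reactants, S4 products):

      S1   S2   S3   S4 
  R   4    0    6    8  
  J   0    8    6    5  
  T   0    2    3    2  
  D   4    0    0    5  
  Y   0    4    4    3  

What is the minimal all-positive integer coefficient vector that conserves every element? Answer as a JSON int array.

Coefficients: [5, 1, 2, 4]

R: 5·4+1·0+2·6 = 32 | 4·8 = 32
J: 5·0+1·8+2·6 = 20 | 4·5 = 20
T: 5·0+1·2+2·3 = 8 | 4·2 = 8
D: 5·4+1·0+2·0 = 20 | 4·5 = 20
Y: 5·0+1·4+2·4 = 12 | 4·3 = 12
gcd(5,1,2,4) = 1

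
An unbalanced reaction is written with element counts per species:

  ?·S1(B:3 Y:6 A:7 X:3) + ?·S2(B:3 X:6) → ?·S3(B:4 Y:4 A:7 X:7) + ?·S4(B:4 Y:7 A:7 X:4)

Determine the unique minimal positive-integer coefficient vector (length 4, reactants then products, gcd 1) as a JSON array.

Coefficients: [3, 1, 1, 2]

B: 3·3+1·3 = 12 | 1·4+2·4 = 12
Y: 3·6+1·0 = 18 | 1·4+2·7 = 18
A: 3·7+1·0 = 21 | 1·7+2·7 = 21
X: 3·3+1·6 = 15 | 1·7+2·4 = 15
gcd(3,1,1,2) = 1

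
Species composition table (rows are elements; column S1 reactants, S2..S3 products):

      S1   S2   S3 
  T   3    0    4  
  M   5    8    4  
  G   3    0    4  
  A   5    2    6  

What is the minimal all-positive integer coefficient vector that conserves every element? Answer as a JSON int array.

Coefficients: [4, 1, 3]

T: 4·3 = 12 | 1·0+3·4 = 12
M: 4·5 = 20 | 1·8+3·4 = 20
G: 4·3 = 12 | 1·0+3·4 = 12
A: 4·5 = 20 | 1·2+3·6 = 20
gcd(4,1,3) = 1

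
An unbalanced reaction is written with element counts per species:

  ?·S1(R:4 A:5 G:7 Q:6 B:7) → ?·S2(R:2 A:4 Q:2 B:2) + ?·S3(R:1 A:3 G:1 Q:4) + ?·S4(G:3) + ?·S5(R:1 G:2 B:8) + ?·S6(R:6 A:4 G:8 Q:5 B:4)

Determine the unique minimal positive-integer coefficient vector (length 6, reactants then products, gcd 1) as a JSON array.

R: 6·4 = 24 | 1·2+6·1+4·0+4·1+2·6 = 24
A: 6·5 = 30 | 1·4+6·3+4·0+4·0+2·4 = 30
G: 6·7 = 42 | 1·0+6·1+4·3+4·2+2·8 = 42
Q: 6·6 = 36 | 1·2+6·4+4·0+4·0+2·5 = 36
B: 6·7 = 42 | 1·2+6·0+4·0+4·8+2·4 = 42
gcd(6,1,6,4,4,2) = 1

Coefficients: [6, 1, 6, 4, 4, 2]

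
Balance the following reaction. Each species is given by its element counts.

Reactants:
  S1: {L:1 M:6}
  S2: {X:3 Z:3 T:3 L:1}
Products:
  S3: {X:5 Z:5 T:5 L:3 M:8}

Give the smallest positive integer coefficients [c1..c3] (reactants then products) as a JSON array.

X: 4·0+5·3 = 15 | 3·5 = 15
Z: 4·0+5·3 = 15 | 3·5 = 15
T: 4·0+5·3 = 15 | 3·5 = 15
L: 4·1+5·1 = 9 | 3·3 = 9
M: 4·6+5·0 = 24 | 3·8 = 24
gcd(4,5,3) = 1

Coefficients: [4, 5, 3]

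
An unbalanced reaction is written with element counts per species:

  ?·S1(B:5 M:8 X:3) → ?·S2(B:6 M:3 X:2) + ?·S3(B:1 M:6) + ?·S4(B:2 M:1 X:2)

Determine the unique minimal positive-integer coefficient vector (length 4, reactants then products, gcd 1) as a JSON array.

B: 4·5 = 20 | 1·6+4·1+5·2 = 20
M: 4·8 = 32 | 1·3+4·6+5·1 = 32
X: 4·3 = 12 | 1·2+4·0+5·2 = 12
gcd(4,1,4,5) = 1

Coefficients: [4, 1, 4, 5]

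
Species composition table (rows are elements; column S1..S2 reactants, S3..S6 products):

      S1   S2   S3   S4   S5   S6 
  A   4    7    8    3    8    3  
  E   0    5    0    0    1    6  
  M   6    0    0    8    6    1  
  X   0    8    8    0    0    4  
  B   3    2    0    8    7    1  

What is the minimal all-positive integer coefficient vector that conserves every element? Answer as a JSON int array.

Coefficients: [3, 5, 3, 1, 1, 4]

A: 3·4+5·7 = 47 | 3·8+1·3+1·8+4·3 = 47
E: 3·0+5·5 = 25 | 3·0+1·0+1·1+4·6 = 25
M: 3·6+5·0 = 18 | 3·0+1·8+1·6+4·1 = 18
X: 3·0+5·8 = 40 | 3·8+1·0+1·0+4·4 = 40
B: 3·3+5·2 = 19 | 3·0+1·8+1·7+4·1 = 19
gcd(3,5,3,1,1,4) = 1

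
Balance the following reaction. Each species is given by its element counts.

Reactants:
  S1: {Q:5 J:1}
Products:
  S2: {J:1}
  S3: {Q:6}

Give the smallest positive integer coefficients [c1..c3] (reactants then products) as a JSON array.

Q: 6·5 = 30 | 6·0+5·6 = 30
J: 6·1 = 6 | 6·1+5·0 = 6
gcd(6,6,5) = 1

Coefficients: [6, 6, 5]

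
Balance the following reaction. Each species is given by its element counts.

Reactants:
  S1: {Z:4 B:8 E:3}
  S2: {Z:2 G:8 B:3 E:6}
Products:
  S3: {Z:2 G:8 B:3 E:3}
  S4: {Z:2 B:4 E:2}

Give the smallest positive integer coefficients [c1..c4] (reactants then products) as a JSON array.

Coefficients: [3, 1, 1, 6]

Z: 3·4+1·2 = 14 | 1·2+6·2 = 14
G: 3·0+1·8 = 8 | 1·8+6·0 = 8
B: 3·8+1·3 = 27 | 1·3+6·4 = 27
E: 3·3+1·6 = 15 | 1·3+6·2 = 15
gcd(3,1,1,6) = 1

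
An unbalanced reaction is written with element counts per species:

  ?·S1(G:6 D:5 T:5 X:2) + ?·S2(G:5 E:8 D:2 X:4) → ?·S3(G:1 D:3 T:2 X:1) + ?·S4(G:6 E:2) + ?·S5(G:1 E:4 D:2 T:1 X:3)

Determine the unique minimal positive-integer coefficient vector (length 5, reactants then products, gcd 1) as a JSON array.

G: 1·6+2·5 = 16 | 1·1+2·6+3·1 = 16
E: 1·0+2·8 = 16 | 1·0+2·2+3·4 = 16
D: 1·5+2·2 = 9 | 1·3+2·0+3·2 = 9
T: 1·5+2·0 = 5 | 1·2+2·0+3·1 = 5
X: 1·2+2·4 = 10 | 1·1+2·0+3·3 = 10
gcd(1,2,1,2,3) = 1

Coefficients: [1, 2, 1, 2, 3]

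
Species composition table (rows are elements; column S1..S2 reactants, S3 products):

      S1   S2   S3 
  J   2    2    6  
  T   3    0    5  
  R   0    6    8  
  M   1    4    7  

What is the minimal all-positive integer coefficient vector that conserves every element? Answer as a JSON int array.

J: 5·2+4·2 = 18 | 3·6 = 18
T: 5·3+4·0 = 15 | 3·5 = 15
R: 5·0+4·6 = 24 | 3·8 = 24
M: 5·1+4·4 = 21 | 3·7 = 21
gcd(5,4,3) = 1

Coefficients: [5, 4, 3]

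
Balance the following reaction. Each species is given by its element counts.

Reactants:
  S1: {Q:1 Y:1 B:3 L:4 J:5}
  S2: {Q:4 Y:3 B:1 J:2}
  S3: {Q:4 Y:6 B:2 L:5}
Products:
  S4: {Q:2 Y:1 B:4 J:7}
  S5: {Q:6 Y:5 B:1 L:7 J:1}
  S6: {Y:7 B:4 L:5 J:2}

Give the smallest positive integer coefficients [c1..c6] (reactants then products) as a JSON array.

Q: 4·1+3·4+2·4 = 24 | 3·2+3·6+1·0 = 24
Y: 4·1+3·3+2·6 = 25 | 3·1+3·5+1·7 = 25
B: 4·3+3·1+2·2 = 19 | 3·4+3·1+1·4 = 19
L: 4·4+3·0+2·5 = 26 | 3·0+3·7+1·5 = 26
J: 4·5+3·2+2·0 = 26 | 3·7+3·1+1·2 = 26
gcd(4,3,2,3,3,1) = 1

Coefficients: [4, 3, 2, 3, 3, 1]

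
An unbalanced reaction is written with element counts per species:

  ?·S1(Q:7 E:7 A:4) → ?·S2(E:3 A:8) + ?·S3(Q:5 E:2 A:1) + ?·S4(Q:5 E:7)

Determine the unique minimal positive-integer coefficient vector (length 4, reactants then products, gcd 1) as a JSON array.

Coefficients: [5, 2, 4, 3]

Q: 5·7 = 35 | 2·0+4·5+3·5 = 35
E: 5·7 = 35 | 2·3+4·2+3·7 = 35
A: 5·4 = 20 | 2·8+4·1+3·0 = 20
gcd(5,2,4,3) = 1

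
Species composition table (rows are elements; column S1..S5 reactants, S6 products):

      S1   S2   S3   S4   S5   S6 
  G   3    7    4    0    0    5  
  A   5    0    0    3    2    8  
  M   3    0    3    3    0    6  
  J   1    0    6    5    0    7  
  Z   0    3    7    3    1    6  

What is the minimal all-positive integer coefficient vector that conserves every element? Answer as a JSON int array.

G: 5·3+1·7+2·4+5·0+4·0 = 30 | 6·5 = 30
A: 5·5+1·0+2·0+5·3+4·2 = 48 | 6·8 = 48
M: 5·3+1·0+2·3+5·3+4·0 = 36 | 6·6 = 36
J: 5·1+1·0+2·6+5·5+4·0 = 42 | 6·7 = 42
Z: 5·0+1·3+2·7+5·3+4·1 = 36 | 6·6 = 36
gcd(5,1,2,5,4,6) = 1

Coefficients: [5, 1, 2, 5, 4, 6]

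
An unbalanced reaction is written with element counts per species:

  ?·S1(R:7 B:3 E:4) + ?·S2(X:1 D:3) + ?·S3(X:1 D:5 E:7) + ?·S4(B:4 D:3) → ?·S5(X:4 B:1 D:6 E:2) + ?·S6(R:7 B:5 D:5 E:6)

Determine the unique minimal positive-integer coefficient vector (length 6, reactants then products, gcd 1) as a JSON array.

Coefficients: [5, 6, 2, 3, 2, 5]

R: 5·7+6·0+2·0+3·0 = 35 | 2·0+5·7 = 35
X: 5·0+6·1+2·1+3·0 = 8 | 2·4+5·0 = 8
B: 5·3+6·0+2·0+3·4 = 27 | 2·1+5·5 = 27
D: 5·0+6·3+2·5+3·3 = 37 | 2·6+5·5 = 37
E: 5·4+6·0+2·7+3·0 = 34 | 2·2+5·6 = 34
gcd(5,6,2,3,2,5) = 1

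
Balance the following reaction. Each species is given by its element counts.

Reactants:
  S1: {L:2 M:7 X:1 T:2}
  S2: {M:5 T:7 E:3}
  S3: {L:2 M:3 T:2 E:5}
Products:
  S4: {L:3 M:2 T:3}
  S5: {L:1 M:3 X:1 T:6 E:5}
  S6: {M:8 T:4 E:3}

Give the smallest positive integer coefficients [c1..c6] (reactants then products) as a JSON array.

L: 3·2+5·0+3·2 = 12 | 3·3+3·1+5·0 = 12
M: 3·7+5·5+3·3 = 55 | 3·2+3·3+5·8 = 55
X: 3·1+5·0+3·0 = 3 | 3·0+3·1+5·0 = 3
T: 3·2+5·7+3·2 = 47 | 3·3+3·6+5·4 = 47
E: 3·0+5·3+3·5 = 30 | 3·0+3·5+5·3 = 30
gcd(3,5,3,3,3,5) = 1

Coefficients: [3, 5, 3, 3, 3, 5]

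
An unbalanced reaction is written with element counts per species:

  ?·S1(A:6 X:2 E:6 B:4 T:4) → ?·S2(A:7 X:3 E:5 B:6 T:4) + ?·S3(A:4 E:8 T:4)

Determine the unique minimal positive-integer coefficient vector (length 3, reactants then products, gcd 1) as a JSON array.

A: 3·6 = 18 | 2·7+1·4 = 18
X: 3·2 = 6 | 2·3+1·0 = 6
E: 3·6 = 18 | 2·5+1·8 = 18
B: 3·4 = 12 | 2·6+1·0 = 12
T: 3·4 = 12 | 2·4+1·4 = 12
gcd(3,2,1) = 1

Coefficients: [3, 2, 1]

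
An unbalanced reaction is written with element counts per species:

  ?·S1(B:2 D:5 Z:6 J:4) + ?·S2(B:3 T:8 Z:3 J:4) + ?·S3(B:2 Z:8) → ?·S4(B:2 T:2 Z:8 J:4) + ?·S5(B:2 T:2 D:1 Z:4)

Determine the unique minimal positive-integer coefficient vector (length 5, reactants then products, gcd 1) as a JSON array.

B: 1·2+2·3+4·2 = 16 | 3·2+5·2 = 16
T: 1·0+2·8+4·0 = 16 | 3·2+5·2 = 16
D: 1·5+2·0+4·0 = 5 | 3·0+5·1 = 5
Z: 1·6+2·3+4·8 = 44 | 3·8+5·4 = 44
J: 1·4+2·4+4·0 = 12 | 3·4+5·0 = 12
gcd(1,2,4,3,5) = 1

Coefficients: [1, 2, 4, 3, 5]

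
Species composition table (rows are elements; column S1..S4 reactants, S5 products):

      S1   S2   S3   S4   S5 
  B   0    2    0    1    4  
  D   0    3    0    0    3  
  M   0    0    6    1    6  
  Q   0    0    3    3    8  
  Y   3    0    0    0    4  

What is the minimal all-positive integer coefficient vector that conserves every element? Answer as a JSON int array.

Coefficients: [4, 3, 2, 6, 3]

B: 4·0+3·2+2·0+6·1 = 12 | 3·4 = 12
D: 4·0+3·3+2·0+6·0 = 9 | 3·3 = 9
M: 4·0+3·0+2·6+6·1 = 18 | 3·6 = 18
Q: 4·0+3·0+2·3+6·3 = 24 | 3·8 = 24
Y: 4·3+3·0+2·0+6·0 = 12 | 3·4 = 12
gcd(4,3,2,6,3) = 1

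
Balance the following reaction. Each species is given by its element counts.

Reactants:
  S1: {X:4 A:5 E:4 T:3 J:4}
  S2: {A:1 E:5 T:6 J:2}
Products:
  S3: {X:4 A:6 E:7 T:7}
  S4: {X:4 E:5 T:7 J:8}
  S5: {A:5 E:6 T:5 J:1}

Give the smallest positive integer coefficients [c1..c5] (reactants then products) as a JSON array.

Coefficients: [4, 6, 1, 3, 4]

X: 4·4+6·0 = 16 | 1·4+3·4+4·0 = 16
A: 4·5+6·1 = 26 | 1·6+3·0+4·5 = 26
E: 4·4+6·5 = 46 | 1·7+3·5+4·6 = 46
T: 4·3+6·6 = 48 | 1·7+3·7+4·5 = 48
J: 4·4+6·2 = 28 | 1·0+3·8+4·1 = 28
gcd(4,6,1,3,4) = 1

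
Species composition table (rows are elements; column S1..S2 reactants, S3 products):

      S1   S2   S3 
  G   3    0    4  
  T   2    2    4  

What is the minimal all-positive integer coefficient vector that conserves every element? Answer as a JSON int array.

Coefficients: [4, 2, 3]

G: 4·3+2·0 = 12 | 3·4 = 12
T: 4·2+2·2 = 12 | 3·4 = 12
gcd(4,2,3) = 1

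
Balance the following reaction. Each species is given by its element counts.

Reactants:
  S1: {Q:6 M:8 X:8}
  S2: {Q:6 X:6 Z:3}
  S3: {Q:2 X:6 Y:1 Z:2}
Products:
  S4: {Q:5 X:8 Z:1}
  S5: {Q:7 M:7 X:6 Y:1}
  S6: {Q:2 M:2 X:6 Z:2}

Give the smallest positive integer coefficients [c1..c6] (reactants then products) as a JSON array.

Q: 5·6+2·6+4·2 = 50 | 2·5+4·7+6·2 = 50
M: 5·8+2·0+4·0 = 40 | 2·0+4·7+6·2 = 40
X: 5·8+2·6+4·6 = 76 | 2·8+4·6+6·6 = 76
Y: 5·0+2·0+4·1 = 4 | 2·0+4·1+6·0 = 4
Z: 5·0+2·3+4·2 = 14 | 2·1+4·0+6·2 = 14
gcd(5,2,4,2,4,6) = 1

Coefficients: [5, 2, 4, 2, 4, 6]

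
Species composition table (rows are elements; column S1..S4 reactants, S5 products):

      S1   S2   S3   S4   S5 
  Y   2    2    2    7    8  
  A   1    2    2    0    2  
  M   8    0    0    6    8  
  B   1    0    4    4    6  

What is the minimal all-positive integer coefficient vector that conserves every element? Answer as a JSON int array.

Y: 2·2+1·2+3·2+4·7 = 40 | 5·8 = 40
A: 2·1+1·2+3·2+4·0 = 10 | 5·2 = 10
M: 2·8+1·0+3·0+4·6 = 40 | 5·8 = 40
B: 2·1+1·0+3·4+4·4 = 30 | 5·6 = 30
gcd(2,1,3,4,5) = 1

Coefficients: [2, 1, 3, 4, 5]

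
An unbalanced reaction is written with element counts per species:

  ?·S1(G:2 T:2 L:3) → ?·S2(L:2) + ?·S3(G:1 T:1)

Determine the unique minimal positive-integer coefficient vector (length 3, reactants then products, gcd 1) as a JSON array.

G: 2·2 = 4 | 3·0+4·1 = 4
T: 2·2 = 4 | 3·0+4·1 = 4
L: 2·3 = 6 | 3·2+4·0 = 6
gcd(2,3,4) = 1

Coefficients: [2, 3, 4]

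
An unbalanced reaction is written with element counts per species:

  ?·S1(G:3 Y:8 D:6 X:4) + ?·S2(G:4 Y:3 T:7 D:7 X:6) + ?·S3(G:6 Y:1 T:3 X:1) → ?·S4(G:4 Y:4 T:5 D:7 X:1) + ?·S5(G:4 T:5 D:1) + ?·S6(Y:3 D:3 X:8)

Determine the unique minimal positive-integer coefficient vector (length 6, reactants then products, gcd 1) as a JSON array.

G: 2·3+6·4+1·6 = 36 | 5·4+4·4+5·0 = 36
Y: 2·8+6·3+1·1 = 35 | 5·4+4·0+5·3 = 35
T: 2·0+6·7+1·3 = 45 | 5·5+4·5+5·0 = 45
D: 2·6+6·7+1·0 = 54 | 5·7+4·1+5·3 = 54
X: 2·4+6·6+1·1 = 45 | 5·1+4·0+5·8 = 45
gcd(2,6,1,5,4,5) = 1

Coefficients: [2, 6, 1, 5, 4, 5]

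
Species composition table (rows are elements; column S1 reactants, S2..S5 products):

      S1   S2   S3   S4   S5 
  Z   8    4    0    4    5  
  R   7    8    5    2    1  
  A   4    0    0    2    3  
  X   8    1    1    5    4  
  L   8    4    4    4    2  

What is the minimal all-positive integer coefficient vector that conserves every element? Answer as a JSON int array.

Coefficients: [5, 1, 3, 4, 4]

Z: 5·8 = 40 | 1·4+3·0+4·4+4·5 = 40
R: 5·7 = 35 | 1·8+3·5+4·2+4·1 = 35
A: 5·4 = 20 | 1·0+3·0+4·2+4·3 = 20
X: 5·8 = 40 | 1·1+3·1+4·5+4·4 = 40
L: 5·8 = 40 | 1·4+3·4+4·4+4·2 = 40
gcd(5,1,3,4,4) = 1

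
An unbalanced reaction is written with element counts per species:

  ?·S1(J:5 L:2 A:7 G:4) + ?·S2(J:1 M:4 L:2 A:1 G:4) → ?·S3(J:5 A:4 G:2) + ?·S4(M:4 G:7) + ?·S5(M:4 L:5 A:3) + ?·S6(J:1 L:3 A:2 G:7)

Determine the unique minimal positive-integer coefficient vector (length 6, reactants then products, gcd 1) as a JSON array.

Coefficients: [3, 6, 4, 3, 3, 1]

J: 3·5+6·1 = 21 | 4·5+3·0+3·0+1·1 = 21
M: 3·0+6·4 = 24 | 4·0+3·4+3·4+1·0 = 24
L: 3·2+6·2 = 18 | 4·0+3·0+3·5+1·3 = 18
A: 3·7+6·1 = 27 | 4·4+3·0+3·3+1·2 = 27
G: 3·4+6·4 = 36 | 4·2+3·7+3·0+1·7 = 36
gcd(3,6,4,3,3,1) = 1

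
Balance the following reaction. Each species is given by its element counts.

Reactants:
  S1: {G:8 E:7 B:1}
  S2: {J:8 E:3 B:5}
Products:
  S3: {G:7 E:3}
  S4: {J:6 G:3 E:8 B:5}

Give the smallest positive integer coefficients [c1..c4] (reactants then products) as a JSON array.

Coefficients: [5, 3, 4, 4]

J: 5·0+3·8 = 24 | 4·0+4·6 = 24
G: 5·8+3·0 = 40 | 4·7+4·3 = 40
E: 5·7+3·3 = 44 | 4·3+4·8 = 44
B: 5·1+3·5 = 20 | 4·0+4·5 = 20
gcd(5,3,4,4) = 1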